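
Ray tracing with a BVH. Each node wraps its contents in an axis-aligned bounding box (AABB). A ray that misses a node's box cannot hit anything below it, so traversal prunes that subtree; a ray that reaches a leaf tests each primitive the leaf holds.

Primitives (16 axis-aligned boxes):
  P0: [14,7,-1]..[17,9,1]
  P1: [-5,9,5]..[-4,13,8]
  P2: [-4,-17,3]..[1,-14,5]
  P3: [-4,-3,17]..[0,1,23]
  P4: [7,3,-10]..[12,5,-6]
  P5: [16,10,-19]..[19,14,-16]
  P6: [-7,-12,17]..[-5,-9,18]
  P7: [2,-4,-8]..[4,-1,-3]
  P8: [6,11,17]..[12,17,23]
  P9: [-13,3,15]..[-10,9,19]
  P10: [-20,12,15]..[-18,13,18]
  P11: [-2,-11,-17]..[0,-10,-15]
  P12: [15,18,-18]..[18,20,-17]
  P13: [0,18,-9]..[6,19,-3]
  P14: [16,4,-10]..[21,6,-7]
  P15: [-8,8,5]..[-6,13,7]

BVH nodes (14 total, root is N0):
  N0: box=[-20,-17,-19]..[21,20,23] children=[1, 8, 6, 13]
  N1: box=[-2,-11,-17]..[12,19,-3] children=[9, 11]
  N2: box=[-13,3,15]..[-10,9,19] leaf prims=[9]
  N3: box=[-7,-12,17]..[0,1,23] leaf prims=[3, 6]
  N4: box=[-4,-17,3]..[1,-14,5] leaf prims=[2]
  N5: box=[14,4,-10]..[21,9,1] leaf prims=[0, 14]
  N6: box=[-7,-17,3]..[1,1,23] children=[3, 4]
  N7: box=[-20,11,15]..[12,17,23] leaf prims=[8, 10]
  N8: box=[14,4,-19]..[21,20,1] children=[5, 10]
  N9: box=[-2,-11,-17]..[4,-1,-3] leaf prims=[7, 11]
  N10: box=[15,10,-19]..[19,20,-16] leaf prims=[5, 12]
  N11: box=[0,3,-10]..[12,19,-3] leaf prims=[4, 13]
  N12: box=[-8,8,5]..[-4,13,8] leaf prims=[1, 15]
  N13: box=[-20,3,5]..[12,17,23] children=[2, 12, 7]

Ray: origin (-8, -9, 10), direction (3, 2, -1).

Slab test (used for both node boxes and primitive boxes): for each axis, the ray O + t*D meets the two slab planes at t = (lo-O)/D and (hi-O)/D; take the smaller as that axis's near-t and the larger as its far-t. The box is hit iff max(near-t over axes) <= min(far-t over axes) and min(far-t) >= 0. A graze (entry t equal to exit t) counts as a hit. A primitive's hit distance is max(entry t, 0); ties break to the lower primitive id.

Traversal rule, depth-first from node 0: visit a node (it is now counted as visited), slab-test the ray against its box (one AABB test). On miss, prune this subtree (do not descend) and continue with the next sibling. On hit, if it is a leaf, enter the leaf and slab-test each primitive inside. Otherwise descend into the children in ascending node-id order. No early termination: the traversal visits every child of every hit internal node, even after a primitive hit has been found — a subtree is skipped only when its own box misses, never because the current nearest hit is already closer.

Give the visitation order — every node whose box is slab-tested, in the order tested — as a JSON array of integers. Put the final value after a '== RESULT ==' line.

Walk:
N0 x:[-4,29/3] y:[-4,29/2] z:[-13,29] -> hit [-4,29/3], descend [1, 6, 8, 13]
  N1 x:[2,20/3] y:[-1,14] z:[13,27] -> miss, prune
  N6 x:[1/3,3] y:[-4,5] z:[-13,7] -> hit [1/3,3], descend [3, 4]
    N3 x:[1/3,8/3] y:[-3/2,5] z:[-13,-7] -> miss, prune
    N4 x:[4/3,3] y:[-4,-5/2] z:[5,7] -> miss, prune
  N8 x:[22/3,29/3] y:[13/2,29/2] z:[9,29] -> hit [9,29/3], descend [5, 10]
    N5 x:[22/3,29/3] y:[13/2,9] z:[9,20] -> hit [9,9] leaf, test {P0(miss), P14(miss)}
    N10 x:[23/3,9] y:[19/2,29/2] z:[26,29] -> miss, prune
  N13 x:[-4,20/3] y:[6,13] z:[-13,5] -> miss, prune

9 AABB tests over nodes [0, 1, 6, 3, 4, 8, 5, 10, 13]; 1 leaf entered; closest miss.

== RESULT ==
[0, 1, 6, 3, 4, 8, 5, 10, 13]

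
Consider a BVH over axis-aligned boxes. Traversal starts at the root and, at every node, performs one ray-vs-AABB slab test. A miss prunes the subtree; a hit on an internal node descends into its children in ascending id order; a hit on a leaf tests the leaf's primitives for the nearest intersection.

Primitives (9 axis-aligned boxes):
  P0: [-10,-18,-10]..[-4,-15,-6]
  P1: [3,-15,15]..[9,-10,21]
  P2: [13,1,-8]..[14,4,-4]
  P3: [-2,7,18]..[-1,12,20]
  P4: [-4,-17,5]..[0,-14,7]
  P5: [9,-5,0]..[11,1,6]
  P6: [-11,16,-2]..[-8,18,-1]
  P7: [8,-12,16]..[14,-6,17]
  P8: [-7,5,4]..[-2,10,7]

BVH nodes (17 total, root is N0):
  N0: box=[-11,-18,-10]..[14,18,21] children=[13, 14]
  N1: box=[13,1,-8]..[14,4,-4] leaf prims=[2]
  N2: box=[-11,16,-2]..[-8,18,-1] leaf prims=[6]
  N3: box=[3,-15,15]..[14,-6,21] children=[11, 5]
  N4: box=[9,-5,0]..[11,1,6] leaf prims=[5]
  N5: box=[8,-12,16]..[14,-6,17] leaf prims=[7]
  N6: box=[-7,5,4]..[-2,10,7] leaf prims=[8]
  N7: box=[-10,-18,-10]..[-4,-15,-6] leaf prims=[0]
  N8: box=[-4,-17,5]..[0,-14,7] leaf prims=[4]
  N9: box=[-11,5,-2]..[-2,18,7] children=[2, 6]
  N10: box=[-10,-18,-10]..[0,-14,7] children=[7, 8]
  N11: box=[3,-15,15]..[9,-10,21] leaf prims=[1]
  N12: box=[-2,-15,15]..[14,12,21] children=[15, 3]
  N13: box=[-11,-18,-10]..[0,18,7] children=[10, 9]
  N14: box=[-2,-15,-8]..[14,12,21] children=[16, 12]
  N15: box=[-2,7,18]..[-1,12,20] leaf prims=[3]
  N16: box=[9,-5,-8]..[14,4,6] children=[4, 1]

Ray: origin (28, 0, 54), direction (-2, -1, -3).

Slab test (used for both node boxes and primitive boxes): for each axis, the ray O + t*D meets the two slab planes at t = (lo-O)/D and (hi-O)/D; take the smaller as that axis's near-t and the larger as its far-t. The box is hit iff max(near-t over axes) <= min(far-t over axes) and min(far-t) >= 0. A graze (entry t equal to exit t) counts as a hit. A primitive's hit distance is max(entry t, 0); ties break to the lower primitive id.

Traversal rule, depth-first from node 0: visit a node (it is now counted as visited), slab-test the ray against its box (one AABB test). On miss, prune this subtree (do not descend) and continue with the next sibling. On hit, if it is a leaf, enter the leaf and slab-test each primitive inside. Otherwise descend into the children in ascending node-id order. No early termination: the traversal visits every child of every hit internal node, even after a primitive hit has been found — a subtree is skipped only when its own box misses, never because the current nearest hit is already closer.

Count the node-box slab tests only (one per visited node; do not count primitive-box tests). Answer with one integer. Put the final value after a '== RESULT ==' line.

Trace the traversal:
N0 x:[7,39/2] y:[-18,18] z:[11,64/3] -> hit [11,18], descend [13, 14]
  N13 x:[14,39/2] y:[-18,18] z:[47/3,64/3] -> hit [47/3,18], descend [9, 10]
    N9 x:[15,39/2] y:[-18,-5] z:[47/3,56/3] -> miss, prune
    N10 x:[14,19] y:[14,18] z:[47/3,64/3] -> hit [47/3,18], descend [7, 8]
      N7 x:[16,19] y:[15,18] z:[20,64/3] -> miss, prune
      N8 x:[14,16] y:[14,17] z:[47/3,49/3] -> hit [47/3,16] leaf, test {P4@t=47/3}
  N14 x:[7,15] y:[-12,15] z:[11,62/3] -> hit [11,15], descend [12, 16]
    N12 x:[7,15] y:[-12,15] z:[11,13] -> hit [11,13], descend [3, 15]
      N3 x:[7,25/2] y:[6,15] z:[11,13] -> hit [11,25/2], descend [5, 11]
        N5 x:[7,10] y:[6,12] z:[37/3,38/3] -> miss, prune
        N11 x:[19/2,25/2] y:[10,15] z:[11,13] -> hit [11,25/2] leaf, test {P1@t=11}
      N15 x:[29/2,15] y:[-12,-7] z:[34/3,12] -> miss, prune
    N16 x:[7,19/2] y:[-4,5] z:[16,62/3] -> miss, prune

Summary -> nodes [0, 13, 9, 10, 7, 8, 14, 12, 3, 5, 11, 15, 16]; box-tests=13; leaf-entries=2; first=P1

== RESULT ==
13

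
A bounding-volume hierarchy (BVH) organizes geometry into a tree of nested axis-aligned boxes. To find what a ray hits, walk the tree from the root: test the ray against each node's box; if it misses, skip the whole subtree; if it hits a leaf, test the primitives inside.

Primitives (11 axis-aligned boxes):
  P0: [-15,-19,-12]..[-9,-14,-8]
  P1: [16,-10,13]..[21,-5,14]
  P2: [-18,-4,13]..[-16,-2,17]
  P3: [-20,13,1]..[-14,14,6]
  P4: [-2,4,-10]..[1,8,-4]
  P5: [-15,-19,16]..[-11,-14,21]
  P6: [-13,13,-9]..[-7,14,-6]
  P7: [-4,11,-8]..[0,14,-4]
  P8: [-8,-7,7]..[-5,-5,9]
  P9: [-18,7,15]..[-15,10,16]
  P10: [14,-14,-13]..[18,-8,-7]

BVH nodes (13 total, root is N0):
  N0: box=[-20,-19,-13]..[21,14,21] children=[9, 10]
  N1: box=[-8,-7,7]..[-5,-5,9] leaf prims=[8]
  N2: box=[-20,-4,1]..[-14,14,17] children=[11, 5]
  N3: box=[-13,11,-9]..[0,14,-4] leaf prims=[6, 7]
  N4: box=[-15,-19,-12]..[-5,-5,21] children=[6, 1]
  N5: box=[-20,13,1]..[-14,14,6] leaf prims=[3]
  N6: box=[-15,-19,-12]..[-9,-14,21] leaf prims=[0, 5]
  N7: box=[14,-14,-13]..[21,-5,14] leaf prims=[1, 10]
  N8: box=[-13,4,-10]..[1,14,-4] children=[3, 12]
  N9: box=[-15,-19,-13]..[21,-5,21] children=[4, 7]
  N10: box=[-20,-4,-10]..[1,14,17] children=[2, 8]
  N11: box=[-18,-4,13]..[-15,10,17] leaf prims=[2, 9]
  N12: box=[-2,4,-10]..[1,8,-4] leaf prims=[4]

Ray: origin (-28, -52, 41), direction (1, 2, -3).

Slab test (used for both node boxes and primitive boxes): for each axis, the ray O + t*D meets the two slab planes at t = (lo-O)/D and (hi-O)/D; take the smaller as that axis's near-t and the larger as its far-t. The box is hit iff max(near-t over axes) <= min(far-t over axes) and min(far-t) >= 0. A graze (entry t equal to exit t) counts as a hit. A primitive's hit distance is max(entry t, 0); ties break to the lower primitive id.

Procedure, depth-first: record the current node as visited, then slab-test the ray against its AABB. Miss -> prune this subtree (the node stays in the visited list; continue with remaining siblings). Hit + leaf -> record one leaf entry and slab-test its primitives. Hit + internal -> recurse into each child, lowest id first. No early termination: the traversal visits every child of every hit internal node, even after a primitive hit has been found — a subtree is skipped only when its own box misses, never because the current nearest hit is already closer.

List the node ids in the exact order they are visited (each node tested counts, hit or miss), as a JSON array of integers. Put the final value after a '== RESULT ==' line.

Walk:
N0 x:[8,49] y:[33/2,33] z:[20/3,18] -> hit [33/2,18], descend [9, 10]
  N9 x:[13,49] y:[33/2,47/2] z:[20/3,18] -> hit [33/2,18], descend [4, 7]
    N4 x:[13,23] y:[33/2,47/2] z:[20/3,53/3] -> hit [33/2,53/3], descend [1, 6]
      N1 x:[20,23] y:[45/2,47/2] z:[32/3,34/3] -> miss, prune
      N6 x:[13,19] y:[33/2,19] z:[20/3,53/3] -> hit [33/2,53/3] leaf, test {P0@t=33/2, P5(miss)}
    N7 x:[42,49] y:[19,47/2] z:[9,18] -> miss, prune
  N10 x:[8,29] y:[24,33] z:[8,17] -> miss, prune

order=[0, 9, 4, 1, 6, 7, 10]  |boxes|=7  |leaves|=1  hit=P0

== RESULT ==
[0, 9, 4, 1, 6, 7, 10]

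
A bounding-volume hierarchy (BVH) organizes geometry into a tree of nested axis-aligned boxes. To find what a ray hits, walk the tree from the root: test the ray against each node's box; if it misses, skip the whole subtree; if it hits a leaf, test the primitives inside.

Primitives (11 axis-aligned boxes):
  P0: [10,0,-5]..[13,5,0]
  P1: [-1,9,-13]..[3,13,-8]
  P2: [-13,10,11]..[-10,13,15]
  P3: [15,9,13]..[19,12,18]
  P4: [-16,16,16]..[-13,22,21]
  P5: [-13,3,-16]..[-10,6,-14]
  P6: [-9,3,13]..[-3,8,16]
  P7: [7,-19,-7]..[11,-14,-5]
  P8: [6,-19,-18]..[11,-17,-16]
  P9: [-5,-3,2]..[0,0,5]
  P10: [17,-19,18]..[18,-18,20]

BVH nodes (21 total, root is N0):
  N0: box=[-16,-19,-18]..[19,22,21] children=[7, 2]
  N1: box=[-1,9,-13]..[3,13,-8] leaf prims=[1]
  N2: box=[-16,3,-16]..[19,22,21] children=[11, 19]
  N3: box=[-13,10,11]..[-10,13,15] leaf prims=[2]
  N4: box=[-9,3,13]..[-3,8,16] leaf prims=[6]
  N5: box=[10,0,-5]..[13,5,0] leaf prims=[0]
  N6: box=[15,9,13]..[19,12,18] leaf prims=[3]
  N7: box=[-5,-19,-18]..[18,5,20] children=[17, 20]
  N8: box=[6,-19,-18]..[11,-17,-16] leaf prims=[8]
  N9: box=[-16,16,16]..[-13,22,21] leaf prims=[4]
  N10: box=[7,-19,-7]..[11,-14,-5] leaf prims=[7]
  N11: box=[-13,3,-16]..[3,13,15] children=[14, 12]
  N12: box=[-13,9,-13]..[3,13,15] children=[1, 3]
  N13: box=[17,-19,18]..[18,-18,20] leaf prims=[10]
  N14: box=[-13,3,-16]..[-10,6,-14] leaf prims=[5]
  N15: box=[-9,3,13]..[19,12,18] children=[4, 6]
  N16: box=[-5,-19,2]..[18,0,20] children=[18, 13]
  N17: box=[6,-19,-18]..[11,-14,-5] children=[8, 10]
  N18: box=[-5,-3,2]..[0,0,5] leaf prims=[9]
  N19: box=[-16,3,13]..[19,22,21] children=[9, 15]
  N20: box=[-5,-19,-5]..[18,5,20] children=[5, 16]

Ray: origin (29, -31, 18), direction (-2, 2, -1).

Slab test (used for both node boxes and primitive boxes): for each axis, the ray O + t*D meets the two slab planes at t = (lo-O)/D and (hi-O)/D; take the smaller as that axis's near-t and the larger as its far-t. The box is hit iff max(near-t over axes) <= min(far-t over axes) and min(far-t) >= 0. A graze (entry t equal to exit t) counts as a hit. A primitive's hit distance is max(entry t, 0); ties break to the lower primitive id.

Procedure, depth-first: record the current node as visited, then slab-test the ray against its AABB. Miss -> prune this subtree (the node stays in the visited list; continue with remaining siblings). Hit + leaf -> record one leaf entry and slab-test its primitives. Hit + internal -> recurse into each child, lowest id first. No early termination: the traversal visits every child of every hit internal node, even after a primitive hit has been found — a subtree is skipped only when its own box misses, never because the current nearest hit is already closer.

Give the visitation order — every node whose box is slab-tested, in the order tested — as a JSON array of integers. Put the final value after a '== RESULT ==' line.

Traverse from the root:
N0 x:[5,45/2] y:[6,53/2] z:[-3,36] -> hit [6,45/2], descend [2, 7]
  N2 x:[5,45/2] y:[17,53/2] z:[-3,34] -> hit [17,45/2], descend [11, 19]
    N11 x:[13,21] y:[17,22] z:[3,34] -> hit [17,21], descend [12, 14]
      N12 x:[13,21] y:[20,22] z:[3,31] -> hit [20,21], descend [1, 3]
        N1 x:[13,15] y:[20,22] z:[26,31] -> miss, prune
        N3 x:[39/2,21] y:[41/2,22] z:[3,7] -> miss, prune
      N14 x:[39/2,21] y:[17,37/2] z:[32,34] -> miss, prune
    N19 x:[5,45/2] y:[17,53/2] z:[-3,5] -> miss, prune
  N7 x:[11/2,17] y:[6,18] z:[-2,36] -> hit [6,17], descend [17, 20]
    N17 x:[9,23/2] y:[6,17/2] z:[23,36] -> miss, prune
    N20 x:[11/2,17] y:[6,18] z:[-2,23] -> hit [6,17], descend [5, 16]
      N5 x:[8,19/2] y:[31/2,18] z:[18,23] -> miss, prune
      N16 x:[11/2,17] y:[6,31/2] z:[-2,16] -> hit [6,31/2], descend [13, 18]
        N13 x:[11/2,6] y:[6,13/2] z:[-2,0] -> miss, prune
        N18 x:[29/2,17] y:[14,31/2] z:[13,16] -> hit [29/2,31/2] leaf, test {P9@t=29/2}

Visited [0, 2, 11, 12, 1, 3, 14, 19, 7, 17, 20, 5, 16, 13, 18]. Tests: 15 box, 1 leaf. Nearest: P9.

== RESULT ==
[0, 2, 11, 12, 1, 3, 14, 19, 7, 17, 20, 5, 16, 13, 18]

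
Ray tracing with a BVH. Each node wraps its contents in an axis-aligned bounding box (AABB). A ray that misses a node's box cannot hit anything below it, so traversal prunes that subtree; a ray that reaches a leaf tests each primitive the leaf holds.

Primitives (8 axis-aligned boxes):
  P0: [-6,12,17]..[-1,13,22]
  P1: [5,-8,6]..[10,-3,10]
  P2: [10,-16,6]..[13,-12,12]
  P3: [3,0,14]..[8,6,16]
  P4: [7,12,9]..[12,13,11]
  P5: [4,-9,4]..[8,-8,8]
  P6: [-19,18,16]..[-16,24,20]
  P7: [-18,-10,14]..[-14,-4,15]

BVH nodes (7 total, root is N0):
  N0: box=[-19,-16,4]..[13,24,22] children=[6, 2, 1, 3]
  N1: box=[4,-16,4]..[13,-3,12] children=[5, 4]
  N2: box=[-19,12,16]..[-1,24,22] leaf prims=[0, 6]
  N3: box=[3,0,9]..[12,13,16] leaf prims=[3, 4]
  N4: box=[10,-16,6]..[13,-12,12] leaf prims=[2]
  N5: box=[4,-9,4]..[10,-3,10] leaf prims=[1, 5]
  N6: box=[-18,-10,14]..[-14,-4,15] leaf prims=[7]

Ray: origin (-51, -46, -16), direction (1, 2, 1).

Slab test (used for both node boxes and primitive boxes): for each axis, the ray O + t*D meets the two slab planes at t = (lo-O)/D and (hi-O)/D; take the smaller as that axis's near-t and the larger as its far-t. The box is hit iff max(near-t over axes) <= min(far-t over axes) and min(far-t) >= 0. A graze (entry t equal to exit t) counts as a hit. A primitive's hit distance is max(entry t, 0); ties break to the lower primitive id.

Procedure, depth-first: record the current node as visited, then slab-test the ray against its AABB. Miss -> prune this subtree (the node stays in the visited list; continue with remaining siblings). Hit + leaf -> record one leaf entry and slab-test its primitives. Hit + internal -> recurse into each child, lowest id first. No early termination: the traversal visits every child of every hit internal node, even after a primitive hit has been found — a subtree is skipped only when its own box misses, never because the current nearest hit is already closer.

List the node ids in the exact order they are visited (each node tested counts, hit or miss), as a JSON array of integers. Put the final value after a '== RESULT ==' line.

Walk:
N0 x:[32,64] y:[15,35] z:[20,38] -> hit [32,35], descend [1, 2, 3, 6]
  N1 x:[55,64] y:[15,43/2] z:[20,28] -> miss, prune
  N2 x:[32,50] y:[29,35] z:[32,38] -> hit [32,35] leaf, test {P0(miss), P6@t=32}
  N3 x:[54,63] y:[23,59/2] z:[25,32] -> miss, prune
  N6 x:[33,37] y:[18,21] z:[30,31] -> miss, prune

Summary -> nodes [0, 1, 2, 3, 6]; box-tests=5; leaf-entries=1; first=P6

== RESULT ==
[0, 1, 2, 3, 6]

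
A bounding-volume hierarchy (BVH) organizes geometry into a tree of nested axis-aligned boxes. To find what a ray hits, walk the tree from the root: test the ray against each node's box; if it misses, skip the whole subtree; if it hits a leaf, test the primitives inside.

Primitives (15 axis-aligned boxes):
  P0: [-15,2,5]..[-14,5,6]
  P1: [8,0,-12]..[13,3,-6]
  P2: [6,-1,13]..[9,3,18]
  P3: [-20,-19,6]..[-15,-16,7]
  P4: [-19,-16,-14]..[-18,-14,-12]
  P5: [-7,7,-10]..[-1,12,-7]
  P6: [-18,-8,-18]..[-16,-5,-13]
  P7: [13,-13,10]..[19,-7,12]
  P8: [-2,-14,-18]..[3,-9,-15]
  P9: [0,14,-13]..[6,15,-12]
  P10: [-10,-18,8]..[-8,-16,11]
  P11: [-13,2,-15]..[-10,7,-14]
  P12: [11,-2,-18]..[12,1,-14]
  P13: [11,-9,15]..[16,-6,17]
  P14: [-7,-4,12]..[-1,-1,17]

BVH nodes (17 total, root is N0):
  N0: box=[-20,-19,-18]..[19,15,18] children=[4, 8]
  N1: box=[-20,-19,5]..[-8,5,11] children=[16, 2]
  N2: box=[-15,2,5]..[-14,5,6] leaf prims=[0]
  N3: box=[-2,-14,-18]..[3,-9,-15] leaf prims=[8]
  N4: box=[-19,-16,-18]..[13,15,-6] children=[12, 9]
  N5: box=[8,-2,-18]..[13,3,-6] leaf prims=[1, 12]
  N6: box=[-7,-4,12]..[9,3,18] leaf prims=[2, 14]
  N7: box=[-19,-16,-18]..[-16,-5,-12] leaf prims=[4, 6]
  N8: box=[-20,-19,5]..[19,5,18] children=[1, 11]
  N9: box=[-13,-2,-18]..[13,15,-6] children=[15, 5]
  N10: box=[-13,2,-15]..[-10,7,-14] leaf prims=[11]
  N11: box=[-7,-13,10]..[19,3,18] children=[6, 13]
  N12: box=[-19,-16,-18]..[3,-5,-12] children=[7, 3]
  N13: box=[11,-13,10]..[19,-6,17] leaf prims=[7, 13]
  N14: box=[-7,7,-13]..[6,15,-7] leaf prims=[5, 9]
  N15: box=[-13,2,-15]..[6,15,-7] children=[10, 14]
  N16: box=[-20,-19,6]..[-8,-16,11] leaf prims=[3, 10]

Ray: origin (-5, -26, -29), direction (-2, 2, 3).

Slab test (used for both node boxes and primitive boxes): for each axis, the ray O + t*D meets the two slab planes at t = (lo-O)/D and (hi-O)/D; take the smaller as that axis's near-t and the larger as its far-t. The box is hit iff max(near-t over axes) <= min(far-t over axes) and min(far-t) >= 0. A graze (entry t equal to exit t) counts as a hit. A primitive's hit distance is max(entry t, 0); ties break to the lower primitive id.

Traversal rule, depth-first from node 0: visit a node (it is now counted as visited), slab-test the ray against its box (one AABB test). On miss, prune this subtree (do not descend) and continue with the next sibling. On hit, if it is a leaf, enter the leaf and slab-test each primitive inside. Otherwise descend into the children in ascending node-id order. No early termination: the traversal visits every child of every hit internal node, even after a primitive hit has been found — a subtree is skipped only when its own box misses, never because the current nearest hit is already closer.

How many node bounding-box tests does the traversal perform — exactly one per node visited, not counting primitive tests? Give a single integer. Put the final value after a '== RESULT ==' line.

Trace the traversal:
N0 x:[-12,15/2] y:[7/2,41/2] z:[11/3,47/3] -> hit [11/3,15/2], descend [4, 8]
  N4 x:[-9,7] y:[5,41/2] z:[11/3,23/3] -> hit [5,7], descend [9, 12]
    N9 x:[-9,4] y:[12,41/2] z:[11/3,23/3] -> miss, prune
    N12 x:[-4,7] y:[5,21/2] z:[11/3,17/3] -> hit [5,17/3], descend [3, 7]
      N3 x:[-4,-3/2] y:[6,17/2] z:[11/3,14/3] -> miss, prune
      N7 x:[11/2,7] y:[5,21/2] z:[11/3,17/3] -> hit [11/2,17/3] leaf, test {P4(miss), P6(miss)}
  N8 x:[-12,15/2] y:[7/2,31/2] z:[34/3,47/3] -> miss, prune

7 AABB tests over nodes [0, 4, 9, 12, 3, 7, 8]; 1 leaf entered; closest miss.

== RESULT ==
7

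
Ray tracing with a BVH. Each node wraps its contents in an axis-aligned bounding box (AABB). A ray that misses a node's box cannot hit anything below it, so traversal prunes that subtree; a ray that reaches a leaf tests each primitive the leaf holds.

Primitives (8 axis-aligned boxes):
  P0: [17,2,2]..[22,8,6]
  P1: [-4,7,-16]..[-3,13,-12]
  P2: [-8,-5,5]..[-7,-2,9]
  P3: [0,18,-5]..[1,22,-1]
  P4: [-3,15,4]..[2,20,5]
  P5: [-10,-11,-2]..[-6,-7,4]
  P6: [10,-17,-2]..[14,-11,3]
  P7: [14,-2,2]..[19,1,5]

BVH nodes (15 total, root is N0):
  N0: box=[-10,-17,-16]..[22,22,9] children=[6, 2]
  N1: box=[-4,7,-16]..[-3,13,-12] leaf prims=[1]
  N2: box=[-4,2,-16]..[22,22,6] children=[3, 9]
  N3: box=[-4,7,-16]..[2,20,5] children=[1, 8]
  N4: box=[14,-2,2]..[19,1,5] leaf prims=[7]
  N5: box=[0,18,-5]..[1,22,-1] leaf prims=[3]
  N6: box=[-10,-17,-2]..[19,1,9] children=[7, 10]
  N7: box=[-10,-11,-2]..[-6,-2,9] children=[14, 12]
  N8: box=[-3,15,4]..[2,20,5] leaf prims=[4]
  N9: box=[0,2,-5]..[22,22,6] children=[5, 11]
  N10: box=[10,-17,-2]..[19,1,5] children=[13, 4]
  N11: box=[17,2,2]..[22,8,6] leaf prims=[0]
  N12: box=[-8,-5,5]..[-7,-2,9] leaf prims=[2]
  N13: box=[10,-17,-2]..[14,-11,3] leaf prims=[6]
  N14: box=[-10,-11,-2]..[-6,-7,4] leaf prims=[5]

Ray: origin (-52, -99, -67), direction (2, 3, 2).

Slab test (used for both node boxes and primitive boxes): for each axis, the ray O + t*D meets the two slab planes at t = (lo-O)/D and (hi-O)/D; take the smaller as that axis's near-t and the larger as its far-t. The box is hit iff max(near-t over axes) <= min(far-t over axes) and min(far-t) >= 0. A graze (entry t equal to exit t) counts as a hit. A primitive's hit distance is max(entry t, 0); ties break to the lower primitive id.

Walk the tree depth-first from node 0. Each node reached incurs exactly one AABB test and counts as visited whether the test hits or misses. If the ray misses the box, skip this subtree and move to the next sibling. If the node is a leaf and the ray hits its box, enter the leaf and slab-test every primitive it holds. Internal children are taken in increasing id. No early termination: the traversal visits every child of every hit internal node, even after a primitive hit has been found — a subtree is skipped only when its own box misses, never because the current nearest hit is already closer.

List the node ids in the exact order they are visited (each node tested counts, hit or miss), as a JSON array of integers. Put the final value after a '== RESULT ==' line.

Trace the traversal:
N0 x:[21,37] y:[82/3,121/3] z:[51/2,38] -> hit [82/3,37], descend [2, 6]
  N2 x:[24,37] y:[101/3,121/3] z:[51/2,73/2] -> hit [101/3,73/2], descend [3, 9]
    N3 x:[24,27] y:[106/3,119/3] z:[51/2,36] -> miss, prune
    N9 x:[26,37] y:[101/3,121/3] z:[31,73/2] -> hit [101/3,73/2], descend [5, 11]
      N5 x:[26,53/2] y:[39,121/3] z:[31,33] -> miss, prune
      N11 x:[69/2,37] y:[101/3,107/3] z:[69/2,73/2] -> hit [69/2,107/3] leaf, test {P0@t=69/2}
  N6 x:[21,71/2] y:[82/3,100/3] z:[65/2,38] -> hit [65/2,100/3], descend [7, 10]
    N7 x:[21,23] y:[88/3,97/3] z:[65/2,38] -> miss, prune
    N10 x:[31,71/2] y:[82/3,100/3] z:[65/2,36] -> hit [65/2,100/3], descend [4, 13]
      N4 x:[33,71/2] y:[97/3,100/3] z:[69/2,36] -> miss, prune
      N13 x:[31,33] y:[82/3,88/3] z:[65/2,35] -> miss, prune

Summary -> nodes [0, 2, 3, 9, 5, 11, 6, 7, 10, 4, 13]; box-tests=11; leaf-entries=1; first=P0

== RESULT ==
[0, 2, 3, 9, 5, 11, 6, 7, 10, 4, 13]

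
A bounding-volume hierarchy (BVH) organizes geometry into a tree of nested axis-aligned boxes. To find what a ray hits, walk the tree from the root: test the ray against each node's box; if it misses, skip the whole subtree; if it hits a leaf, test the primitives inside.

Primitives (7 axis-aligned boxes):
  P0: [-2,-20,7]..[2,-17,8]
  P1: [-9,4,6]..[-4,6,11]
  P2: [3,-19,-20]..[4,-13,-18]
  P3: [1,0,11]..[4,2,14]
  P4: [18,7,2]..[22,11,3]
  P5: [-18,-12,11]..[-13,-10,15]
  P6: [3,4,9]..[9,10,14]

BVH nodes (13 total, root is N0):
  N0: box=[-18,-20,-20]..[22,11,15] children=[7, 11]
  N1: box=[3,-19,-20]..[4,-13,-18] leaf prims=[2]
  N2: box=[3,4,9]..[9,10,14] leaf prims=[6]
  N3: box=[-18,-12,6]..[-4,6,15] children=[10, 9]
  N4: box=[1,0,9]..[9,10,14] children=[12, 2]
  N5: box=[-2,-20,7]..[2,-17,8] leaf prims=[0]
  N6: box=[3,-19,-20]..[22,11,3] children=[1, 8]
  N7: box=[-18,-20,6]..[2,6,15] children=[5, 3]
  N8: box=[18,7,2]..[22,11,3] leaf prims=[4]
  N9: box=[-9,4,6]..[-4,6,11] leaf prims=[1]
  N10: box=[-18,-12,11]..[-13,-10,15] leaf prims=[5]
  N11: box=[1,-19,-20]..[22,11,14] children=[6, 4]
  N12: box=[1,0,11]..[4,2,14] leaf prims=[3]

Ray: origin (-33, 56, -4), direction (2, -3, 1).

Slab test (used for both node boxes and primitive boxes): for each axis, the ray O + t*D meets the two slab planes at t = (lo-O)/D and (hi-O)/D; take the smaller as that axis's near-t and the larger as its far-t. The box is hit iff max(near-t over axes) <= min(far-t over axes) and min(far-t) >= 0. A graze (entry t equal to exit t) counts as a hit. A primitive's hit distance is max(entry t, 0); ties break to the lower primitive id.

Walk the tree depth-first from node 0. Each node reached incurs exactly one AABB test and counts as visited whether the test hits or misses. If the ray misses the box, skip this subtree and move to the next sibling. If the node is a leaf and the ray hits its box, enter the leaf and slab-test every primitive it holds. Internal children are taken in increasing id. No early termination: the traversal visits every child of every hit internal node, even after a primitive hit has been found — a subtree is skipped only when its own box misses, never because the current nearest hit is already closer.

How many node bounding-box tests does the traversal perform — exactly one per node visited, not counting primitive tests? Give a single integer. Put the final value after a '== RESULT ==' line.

Traverse from the root:
N0 x:[15/2,55/2] y:[15,76/3] z:[-16,19] -> hit [15,19], descend [7, 11]
  N7 x:[15/2,35/2] y:[50/3,76/3] z:[10,19] -> hit [50/3,35/2], descend [3, 5]
    N3 x:[15/2,29/2] y:[50/3,68/3] z:[10,19] -> miss, prune
    N5 x:[31/2,35/2] y:[73/3,76/3] z:[11,12] -> miss, prune
  N11 x:[17,55/2] y:[15,25] z:[-16,18] -> hit [17,18], descend [4, 6]
    N4 x:[17,21] y:[46/3,56/3] z:[13,18] -> hit [17,18], descend [2, 12]
      N2 x:[18,21] y:[46/3,52/3] z:[13,18] -> miss, prune
      N12 x:[17,37/2] y:[18,56/3] z:[15,18] -> hit [18,18] leaf, test {P3@t=18}
    N6 x:[18,55/2] y:[15,25] z:[-16,7] -> miss, prune

Visited [0, 7, 3, 5, 11, 4, 2, 12, 6]. Tests: 9 box, 1 leaf. Nearest: P3.

== RESULT ==
9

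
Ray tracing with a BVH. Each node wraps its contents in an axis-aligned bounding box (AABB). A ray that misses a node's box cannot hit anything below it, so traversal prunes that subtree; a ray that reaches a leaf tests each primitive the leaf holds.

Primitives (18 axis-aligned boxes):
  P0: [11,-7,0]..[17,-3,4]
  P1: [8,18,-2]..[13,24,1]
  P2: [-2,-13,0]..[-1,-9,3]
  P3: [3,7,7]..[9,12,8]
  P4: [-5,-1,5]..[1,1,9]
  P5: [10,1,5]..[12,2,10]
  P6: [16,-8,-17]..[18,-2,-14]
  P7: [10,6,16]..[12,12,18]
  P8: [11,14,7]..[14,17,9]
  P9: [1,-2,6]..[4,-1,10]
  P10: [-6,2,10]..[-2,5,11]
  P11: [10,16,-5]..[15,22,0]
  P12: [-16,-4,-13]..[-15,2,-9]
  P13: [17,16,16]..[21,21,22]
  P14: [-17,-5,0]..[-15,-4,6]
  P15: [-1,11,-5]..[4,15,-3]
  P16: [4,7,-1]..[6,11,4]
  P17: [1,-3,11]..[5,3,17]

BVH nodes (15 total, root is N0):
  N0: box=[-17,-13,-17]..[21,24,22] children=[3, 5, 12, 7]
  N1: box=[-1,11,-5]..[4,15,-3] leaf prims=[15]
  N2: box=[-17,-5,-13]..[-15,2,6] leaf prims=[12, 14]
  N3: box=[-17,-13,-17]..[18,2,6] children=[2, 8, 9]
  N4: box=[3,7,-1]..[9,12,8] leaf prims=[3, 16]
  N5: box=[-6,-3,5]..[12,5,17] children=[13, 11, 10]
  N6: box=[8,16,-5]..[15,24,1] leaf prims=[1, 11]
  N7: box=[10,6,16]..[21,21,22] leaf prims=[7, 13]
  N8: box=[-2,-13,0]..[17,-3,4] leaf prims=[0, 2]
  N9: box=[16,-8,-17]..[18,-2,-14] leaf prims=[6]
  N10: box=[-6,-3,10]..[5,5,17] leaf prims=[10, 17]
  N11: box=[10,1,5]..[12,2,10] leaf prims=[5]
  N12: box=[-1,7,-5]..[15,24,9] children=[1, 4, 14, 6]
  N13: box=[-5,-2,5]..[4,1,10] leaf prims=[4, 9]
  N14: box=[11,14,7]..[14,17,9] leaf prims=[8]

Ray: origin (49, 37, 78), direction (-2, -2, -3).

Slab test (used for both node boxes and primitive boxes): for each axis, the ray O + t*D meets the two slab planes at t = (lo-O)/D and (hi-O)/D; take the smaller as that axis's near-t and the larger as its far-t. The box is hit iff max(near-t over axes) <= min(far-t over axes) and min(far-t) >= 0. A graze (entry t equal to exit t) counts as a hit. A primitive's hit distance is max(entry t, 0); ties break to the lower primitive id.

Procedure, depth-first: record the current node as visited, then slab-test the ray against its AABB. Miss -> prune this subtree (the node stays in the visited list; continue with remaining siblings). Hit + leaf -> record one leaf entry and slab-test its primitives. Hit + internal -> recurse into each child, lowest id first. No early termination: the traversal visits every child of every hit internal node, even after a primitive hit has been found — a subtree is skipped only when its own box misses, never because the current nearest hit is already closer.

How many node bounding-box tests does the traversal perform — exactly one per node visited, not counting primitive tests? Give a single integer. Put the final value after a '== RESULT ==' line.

Walk:
N0 x:[14,33] y:[13/2,25] z:[56/3,95/3] -> hit [56/3,25], descend [3, 5, 7, 12]
  N3 x:[31/2,33] y:[35/2,25] z:[24,95/3] -> hit [24,25], descend [2, 8, 9]
    N2 x:[32,33] y:[35/2,21] z:[24,91/3] -> miss, prune
    N8 x:[16,51/2] y:[20,25] z:[74/3,26] -> hit [74/3,25] leaf, test {P0(miss), P2@t=25}
    N9 x:[31/2,33/2] y:[39/2,45/2] z:[92/3,95/3] -> miss, prune
  N5 x:[37/2,55/2] y:[16,20] z:[61/3,73/3] -> miss, prune
  N7 x:[14,39/2] y:[8,31/2] z:[56/3,62/3] -> miss, prune
  N12 x:[17,25] y:[13/2,15] z:[23,83/3] -> miss, prune

order=[0, 3, 2, 8, 9, 5, 7, 12]  |boxes|=8  |leaves|=1  hit=P2

== RESULT ==
8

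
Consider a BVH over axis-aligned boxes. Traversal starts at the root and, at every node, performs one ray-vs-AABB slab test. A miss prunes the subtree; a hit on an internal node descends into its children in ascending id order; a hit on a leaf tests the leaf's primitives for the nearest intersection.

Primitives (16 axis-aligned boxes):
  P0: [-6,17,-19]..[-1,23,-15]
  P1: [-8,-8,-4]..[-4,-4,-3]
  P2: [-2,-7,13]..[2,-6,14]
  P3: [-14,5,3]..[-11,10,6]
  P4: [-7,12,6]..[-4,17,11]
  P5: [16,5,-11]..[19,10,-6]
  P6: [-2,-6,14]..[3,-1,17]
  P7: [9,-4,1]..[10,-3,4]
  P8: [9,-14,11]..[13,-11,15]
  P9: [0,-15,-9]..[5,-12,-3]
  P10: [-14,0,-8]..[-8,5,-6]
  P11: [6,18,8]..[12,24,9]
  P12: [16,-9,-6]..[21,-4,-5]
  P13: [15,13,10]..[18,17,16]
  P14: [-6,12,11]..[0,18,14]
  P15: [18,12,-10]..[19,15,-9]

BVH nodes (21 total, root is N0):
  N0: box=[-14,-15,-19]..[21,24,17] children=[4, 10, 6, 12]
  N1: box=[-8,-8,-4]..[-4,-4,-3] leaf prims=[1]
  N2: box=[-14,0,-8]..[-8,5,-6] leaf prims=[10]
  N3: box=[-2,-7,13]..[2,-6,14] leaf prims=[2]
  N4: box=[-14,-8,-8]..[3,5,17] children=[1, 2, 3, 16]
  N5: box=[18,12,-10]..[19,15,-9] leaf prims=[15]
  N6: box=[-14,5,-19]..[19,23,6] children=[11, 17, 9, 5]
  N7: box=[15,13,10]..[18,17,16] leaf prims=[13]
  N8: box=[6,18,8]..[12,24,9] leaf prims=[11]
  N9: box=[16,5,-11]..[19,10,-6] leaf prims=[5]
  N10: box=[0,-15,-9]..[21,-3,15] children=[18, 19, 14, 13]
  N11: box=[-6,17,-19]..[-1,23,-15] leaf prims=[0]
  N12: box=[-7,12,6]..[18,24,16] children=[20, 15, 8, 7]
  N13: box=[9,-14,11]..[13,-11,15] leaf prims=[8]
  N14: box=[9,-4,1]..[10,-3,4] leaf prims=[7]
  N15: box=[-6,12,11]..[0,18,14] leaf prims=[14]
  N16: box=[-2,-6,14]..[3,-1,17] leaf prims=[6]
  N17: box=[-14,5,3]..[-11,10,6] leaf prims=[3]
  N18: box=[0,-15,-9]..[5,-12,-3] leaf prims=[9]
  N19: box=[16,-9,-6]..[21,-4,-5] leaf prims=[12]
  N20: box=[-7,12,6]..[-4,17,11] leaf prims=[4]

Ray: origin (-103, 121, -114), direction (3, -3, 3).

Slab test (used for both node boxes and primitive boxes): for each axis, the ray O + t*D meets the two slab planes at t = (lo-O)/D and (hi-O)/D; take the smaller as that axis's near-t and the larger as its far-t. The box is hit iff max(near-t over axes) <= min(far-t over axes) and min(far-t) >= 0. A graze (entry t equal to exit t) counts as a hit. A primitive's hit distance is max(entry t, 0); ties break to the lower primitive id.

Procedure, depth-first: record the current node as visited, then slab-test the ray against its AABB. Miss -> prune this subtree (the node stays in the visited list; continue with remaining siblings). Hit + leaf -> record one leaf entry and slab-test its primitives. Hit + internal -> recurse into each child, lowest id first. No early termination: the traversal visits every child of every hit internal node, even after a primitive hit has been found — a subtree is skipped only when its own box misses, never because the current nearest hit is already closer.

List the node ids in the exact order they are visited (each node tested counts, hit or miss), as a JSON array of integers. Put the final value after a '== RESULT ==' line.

Trace the traversal:
N0 x:[89/3,124/3] y:[97/3,136/3] z:[95/3,131/3] -> hit [97/3,124/3], descend [4, 6, 10, 12]
  N4 x:[89/3,106/3] y:[116/3,43] z:[106/3,131/3] -> miss, prune
  N6 x:[89/3,122/3] y:[98/3,116/3] z:[95/3,40] -> hit [98/3,116/3], descend [5, 9, 11, 17]
    N5 x:[121/3,122/3] y:[106/3,109/3] z:[104/3,35] -> miss, prune
    N9 x:[119/3,122/3] y:[37,116/3] z:[103/3,36] -> miss, prune
    N11 x:[97/3,34] y:[98/3,104/3] z:[95/3,33] -> hit [98/3,33] leaf, test {P0@t=98/3}
    N17 x:[89/3,92/3] y:[37,116/3] z:[39,40] -> miss, prune
  N10 x:[103/3,124/3] y:[124/3,136/3] z:[35,43] -> hit [124/3,124/3], descend [13, 14, 18, 19]
    N13 x:[112/3,116/3] y:[44,45] z:[125/3,43] -> miss, prune
    N14 x:[112/3,113/3] y:[124/3,125/3] z:[115/3,118/3] -> miss, prune
    N18 x:[103/3,36] y:[133/3,136/3] z:[35,37] -> miss, prune
    N19 x:[119/3,124/3] y:[125/3,130/3] z:[36,109/3] -> miss, prune
  N12 x:[32,121/3] y:[97/3,109/3] z:[40,130/3] -> miss, prune

order=[0, 4, 6, 5, 9, 11, 17, 10, 13, 14, 18, 19, 12]  |boxes|=13  |leaves|=1  hit=P0

== RESULT ==
[0, 4, 6, 5, 9, 11, 17, 10, 13, 14, 18, 19, 12]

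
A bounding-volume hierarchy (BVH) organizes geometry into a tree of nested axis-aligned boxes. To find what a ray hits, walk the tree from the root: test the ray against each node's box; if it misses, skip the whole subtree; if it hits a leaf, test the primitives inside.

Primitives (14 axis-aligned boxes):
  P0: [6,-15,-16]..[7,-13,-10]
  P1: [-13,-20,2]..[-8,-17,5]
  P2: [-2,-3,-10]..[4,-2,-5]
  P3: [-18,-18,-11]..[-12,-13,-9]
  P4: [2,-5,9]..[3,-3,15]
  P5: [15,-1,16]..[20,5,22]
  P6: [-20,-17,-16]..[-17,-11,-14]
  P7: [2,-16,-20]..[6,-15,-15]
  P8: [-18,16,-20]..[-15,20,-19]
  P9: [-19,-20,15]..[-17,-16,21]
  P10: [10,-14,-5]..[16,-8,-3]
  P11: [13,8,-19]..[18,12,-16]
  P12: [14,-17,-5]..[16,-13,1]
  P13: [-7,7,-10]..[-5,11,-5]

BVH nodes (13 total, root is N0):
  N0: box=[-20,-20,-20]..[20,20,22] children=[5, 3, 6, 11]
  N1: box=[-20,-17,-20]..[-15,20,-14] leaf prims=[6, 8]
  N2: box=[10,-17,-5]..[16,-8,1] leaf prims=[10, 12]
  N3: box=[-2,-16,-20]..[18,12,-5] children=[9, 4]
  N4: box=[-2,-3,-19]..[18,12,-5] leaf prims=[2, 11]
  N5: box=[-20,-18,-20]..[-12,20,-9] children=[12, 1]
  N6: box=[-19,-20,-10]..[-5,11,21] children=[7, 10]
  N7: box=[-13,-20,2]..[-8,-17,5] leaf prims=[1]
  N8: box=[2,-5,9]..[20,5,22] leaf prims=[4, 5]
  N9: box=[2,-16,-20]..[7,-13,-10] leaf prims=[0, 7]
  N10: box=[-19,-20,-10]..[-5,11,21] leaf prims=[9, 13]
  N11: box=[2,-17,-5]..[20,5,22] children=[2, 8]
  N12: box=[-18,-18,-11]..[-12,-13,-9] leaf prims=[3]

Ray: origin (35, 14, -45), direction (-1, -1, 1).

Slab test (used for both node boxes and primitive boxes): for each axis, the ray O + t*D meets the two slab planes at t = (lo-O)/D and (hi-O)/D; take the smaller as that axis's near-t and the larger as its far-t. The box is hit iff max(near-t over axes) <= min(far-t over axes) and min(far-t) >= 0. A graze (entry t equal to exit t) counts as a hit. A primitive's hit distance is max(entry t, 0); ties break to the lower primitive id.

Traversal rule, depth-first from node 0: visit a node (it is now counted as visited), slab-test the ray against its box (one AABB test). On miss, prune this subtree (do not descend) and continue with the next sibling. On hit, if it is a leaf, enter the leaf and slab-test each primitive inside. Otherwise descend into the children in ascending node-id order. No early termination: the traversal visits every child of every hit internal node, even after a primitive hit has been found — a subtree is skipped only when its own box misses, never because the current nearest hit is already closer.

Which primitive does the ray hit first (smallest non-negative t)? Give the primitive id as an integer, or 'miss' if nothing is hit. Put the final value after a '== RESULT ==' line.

Traverse from the root:
N0 x:[15,55] y:[-6,34] z:[25,67] -> hit [25,34], descend [3, 5, 6, 11]
  N3 x:[17,37] y:[2,30] z:[25,40] -> hit [25,30], descend [4, 9]
    N4 x:[17,37] y:[2,17] z:[26,40] -> miss, prune
    N9 x:[28,33] y:[27,30] z:[25,35] -> hit [28,30] leaf, test {P0@t=29, P7@t=29}
  N5 x:[47,55] y:[-6,32] z:[25,36] -> miss, prune
  N6 x:[40,54] y:[3,34] z:[35,66] -> miss, prune
  N11 x:[15,33] y:[9,31] z:[40,67] -> miss, prune

7 AABB tests over nodes [0, 3, 4, 9, 5, 6, 11]; 1 leaf entered; closest P0.

== RESULT ==
0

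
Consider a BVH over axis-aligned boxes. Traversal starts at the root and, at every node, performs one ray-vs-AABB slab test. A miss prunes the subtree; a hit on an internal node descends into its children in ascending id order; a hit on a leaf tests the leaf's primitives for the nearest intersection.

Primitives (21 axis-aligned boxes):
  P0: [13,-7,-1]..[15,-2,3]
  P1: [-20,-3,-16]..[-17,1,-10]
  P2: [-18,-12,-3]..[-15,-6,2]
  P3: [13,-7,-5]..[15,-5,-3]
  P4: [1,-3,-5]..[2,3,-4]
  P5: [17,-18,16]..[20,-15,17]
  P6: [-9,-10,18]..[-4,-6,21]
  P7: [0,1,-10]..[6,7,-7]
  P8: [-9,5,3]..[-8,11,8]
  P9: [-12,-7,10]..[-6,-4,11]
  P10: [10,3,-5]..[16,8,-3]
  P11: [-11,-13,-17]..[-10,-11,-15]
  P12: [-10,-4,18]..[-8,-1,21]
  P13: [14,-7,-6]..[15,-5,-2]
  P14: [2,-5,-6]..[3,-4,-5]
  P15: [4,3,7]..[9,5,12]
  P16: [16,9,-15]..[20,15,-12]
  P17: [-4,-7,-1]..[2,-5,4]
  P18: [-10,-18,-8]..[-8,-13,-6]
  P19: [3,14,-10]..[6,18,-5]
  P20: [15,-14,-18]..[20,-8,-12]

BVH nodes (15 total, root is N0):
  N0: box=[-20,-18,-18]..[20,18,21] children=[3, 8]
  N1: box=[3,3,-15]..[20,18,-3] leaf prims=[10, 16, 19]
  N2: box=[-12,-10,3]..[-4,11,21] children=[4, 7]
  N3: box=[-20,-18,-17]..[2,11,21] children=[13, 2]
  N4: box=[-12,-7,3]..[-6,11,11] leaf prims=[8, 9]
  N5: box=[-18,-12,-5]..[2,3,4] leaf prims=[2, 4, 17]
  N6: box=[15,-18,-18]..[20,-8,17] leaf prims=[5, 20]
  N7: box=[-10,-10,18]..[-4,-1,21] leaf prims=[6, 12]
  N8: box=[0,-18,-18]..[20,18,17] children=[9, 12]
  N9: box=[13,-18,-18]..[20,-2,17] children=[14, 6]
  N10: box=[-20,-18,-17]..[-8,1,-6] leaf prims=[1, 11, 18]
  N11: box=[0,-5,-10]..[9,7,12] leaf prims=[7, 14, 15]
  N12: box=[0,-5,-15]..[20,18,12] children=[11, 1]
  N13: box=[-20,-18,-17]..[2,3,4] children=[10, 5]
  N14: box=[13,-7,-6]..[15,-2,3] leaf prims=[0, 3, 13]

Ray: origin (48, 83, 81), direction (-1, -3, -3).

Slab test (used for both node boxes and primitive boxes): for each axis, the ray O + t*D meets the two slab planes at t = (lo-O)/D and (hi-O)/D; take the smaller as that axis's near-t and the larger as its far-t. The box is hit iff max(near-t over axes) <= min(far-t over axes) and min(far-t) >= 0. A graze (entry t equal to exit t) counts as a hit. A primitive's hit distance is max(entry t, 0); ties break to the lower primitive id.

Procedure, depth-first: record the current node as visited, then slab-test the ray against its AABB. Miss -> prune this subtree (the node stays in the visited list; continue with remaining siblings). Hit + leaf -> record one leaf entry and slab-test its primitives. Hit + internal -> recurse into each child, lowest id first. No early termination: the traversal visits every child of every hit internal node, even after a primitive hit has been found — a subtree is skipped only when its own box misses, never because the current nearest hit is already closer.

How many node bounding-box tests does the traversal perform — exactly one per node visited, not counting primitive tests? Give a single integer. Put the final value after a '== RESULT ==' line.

Traverse from the root:
N0 x:[28,68] y:[65/3,101/3] z:[20,33] -> hit [28,33], descend [3, 8]
  N3 x:[46,68] y:[24,101/3] z:[20,98/3] -> miss, prune
  N8 x:[28,48] y:[65/3,101/3] z:[64/3,33] -> hit [28,33], descend [9, 12]
    N9 x:[28,35] y:[85/3,101/3] z:[64/3,33] -> hit [85/3,33], descend [6, 14]
      N6 x:[28,33] y:[91/3,101/3] z:[64/3,33] -> hit [91/3,33] leaf, test {P5(miss), P20@t=31}
      N14 x:[33,35] y:[85/3,30] z:[26,29] -> miss, prune
    N12 x:[28,48] y:[65/3,88/3] z:[23,32] -> hit [28,88/3], descend [1, 11]
      N1 x:[28,45] y:[65/3,80/3] z:[28,32] -> miss, prune
      N11 x:[39,48] y:[76/3,88/3] z:[23,91/3] -> miss, prune

order=[0, 3, 8, 9, 6, 14, 12, 1, 11]  |boxes|=9  |leaves|=1  hit=P20

== RESULT ==
9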